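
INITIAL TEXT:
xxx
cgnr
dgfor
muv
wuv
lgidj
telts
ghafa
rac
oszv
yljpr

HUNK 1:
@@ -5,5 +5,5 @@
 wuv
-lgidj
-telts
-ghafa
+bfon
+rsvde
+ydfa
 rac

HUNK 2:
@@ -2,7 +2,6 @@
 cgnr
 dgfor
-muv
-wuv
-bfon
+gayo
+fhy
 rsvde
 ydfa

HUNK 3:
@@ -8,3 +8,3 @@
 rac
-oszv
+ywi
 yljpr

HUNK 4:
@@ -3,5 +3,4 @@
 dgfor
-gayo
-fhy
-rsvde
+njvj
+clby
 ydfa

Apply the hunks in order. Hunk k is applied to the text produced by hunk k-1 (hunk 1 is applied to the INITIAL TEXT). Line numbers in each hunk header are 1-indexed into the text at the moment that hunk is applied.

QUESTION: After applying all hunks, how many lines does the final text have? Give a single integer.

Hunk 1: at line 5 remove [lgidj,telts,ghafa] add [bfon,rsvde,ydfa] -> 11 lines: xxx cgnr dgfor muv wuv bfon rsvde ydfa rac oszv yljpr
Hunk 2: at line 2 remove [muv,wuv,bfon] add [gayo,fhy] -> 10 lines: xxx cgnr dgfor gayo fhy rsvde ydfa rac oszv yljpr
Hunk 3: at line 8 remove [oszv] add [ywi] -> 10 lines: xxx cgnr dgfor gayo fhy rsvde ydfa rac ywi yljpr
Hunk 4: at line 3 remove [gayo,fhy,rsvde] add [njvj,clby] -> 9 lines: xxx cgnr dgfor njvj clby ydfa rac ywi yljpr
Final line count: 9

Answer: 9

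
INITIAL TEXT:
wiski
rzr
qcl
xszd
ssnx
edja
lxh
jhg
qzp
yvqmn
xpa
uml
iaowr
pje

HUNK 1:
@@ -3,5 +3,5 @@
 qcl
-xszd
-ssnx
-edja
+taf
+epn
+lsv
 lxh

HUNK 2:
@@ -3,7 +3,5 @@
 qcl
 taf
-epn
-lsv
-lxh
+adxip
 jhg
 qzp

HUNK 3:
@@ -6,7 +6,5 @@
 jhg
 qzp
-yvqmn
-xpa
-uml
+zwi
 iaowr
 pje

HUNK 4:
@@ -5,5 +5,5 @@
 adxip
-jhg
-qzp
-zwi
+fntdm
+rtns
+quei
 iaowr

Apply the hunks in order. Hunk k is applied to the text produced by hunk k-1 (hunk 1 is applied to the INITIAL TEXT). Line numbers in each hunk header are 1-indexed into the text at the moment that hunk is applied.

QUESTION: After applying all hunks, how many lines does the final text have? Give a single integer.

Hunk 1: at line 3 remove [xszd,ssnx,edja] add [taf,epn,lsv] -> 14 lines: wiski rzr qcl taf epn lsv lxh jhg qzp yvqmn xpa uml iaowr pje
Hunk 2: at line 3 remove [epn,lsv,lxh] add [adxip] -> 12 lines: wiski rzr qcl taf adxip jhg qzp yvqmn xpa uml iaowr pje
Hunk 3: at line 6 remove [yvqmn,xpa,uml] add [zwi] -> 10 lines: wiski rzr qcl taf adxip jhg qzp zwi iaowr pje
Hunk 4: at line 5 remove [jhg,qzp,zwi] add [fntdm,rtns,quei] -> 10 lines: wiski rzr qcl taf adxip fntdm rtns quei iaowr pje
Final line count: 10

Answer: 10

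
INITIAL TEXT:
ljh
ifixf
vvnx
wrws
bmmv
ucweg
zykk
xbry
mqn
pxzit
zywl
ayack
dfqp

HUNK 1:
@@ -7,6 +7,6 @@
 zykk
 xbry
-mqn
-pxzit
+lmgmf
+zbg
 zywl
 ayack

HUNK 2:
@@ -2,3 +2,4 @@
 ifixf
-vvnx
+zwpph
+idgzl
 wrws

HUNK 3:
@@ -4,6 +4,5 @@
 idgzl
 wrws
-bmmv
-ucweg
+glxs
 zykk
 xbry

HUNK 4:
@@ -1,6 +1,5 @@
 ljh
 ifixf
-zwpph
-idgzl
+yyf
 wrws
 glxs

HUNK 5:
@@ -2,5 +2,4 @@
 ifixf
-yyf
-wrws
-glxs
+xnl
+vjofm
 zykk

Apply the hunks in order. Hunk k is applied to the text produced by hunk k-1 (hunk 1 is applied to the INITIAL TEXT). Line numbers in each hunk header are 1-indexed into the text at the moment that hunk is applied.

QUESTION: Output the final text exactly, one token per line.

Hunk 1: at line 7 remove [mqn,pxzit] add [lmgmf,zbg] -> 13 lines: ljh ifixf vvnx wrws bmmv ucweg zykk xbry lmgmf zbg zywl ayack dfqp
Hunk 2: at line 2 remove [vvnx] add [zwpph,idgzl] -> 14 lines: ljh ifixf zwpph idgzl wrws bmmv ucweg zykk xbry lmgmf zbg zywl ayack dfqp
Hunk 3: at line 4 remove [bmmv,ucweg] add [glxs] -> 13 lines: ljh ifixf zwpph idgzl wrws glxs zykk xbry lmgmf zbg zywl ayack dfqp
Hunk 4: at line 1 remove [zwpph,idgzl] add [yyf] -> 12 lines: ljh ifixf yyf wrws glxs zykk xbry lmgmf zbg zywl ayack dfqp
Hunk 5: at line 2 remove [yyf,wrws,glxs] add [xnl,vjofm] -> 11 lines: ljh ifixf xnl vjofm zykk xbry lmgmf zbg zywl ayack dfqp

Answer: ljh
ifixf
xnl
vjofm
zykk
xbry
lmgmf
zbg
zywl
ayack
dfqp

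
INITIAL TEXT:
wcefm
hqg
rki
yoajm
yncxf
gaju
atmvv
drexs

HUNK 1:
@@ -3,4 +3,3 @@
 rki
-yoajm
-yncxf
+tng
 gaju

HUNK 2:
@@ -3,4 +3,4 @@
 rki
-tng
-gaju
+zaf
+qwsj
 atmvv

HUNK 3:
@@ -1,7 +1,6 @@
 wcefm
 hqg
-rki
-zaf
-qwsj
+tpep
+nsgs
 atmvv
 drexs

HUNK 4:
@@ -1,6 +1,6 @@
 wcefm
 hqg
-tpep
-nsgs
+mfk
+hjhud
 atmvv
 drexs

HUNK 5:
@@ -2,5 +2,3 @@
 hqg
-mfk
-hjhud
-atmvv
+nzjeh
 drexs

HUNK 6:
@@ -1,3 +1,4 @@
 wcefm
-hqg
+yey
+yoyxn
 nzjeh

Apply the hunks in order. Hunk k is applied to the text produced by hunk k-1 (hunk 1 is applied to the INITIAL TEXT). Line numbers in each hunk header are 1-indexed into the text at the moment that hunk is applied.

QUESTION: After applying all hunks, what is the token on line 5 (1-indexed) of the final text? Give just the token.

Hunk 1: at line 3 remove [yoajm,yncxf] add [tng] -> 7 lines: wcefm hqg rki tng gaju atmvv drexs
Hunk 2: at line 3 remove [tng,gaju] add [zaf,qwsj] -> 7 lines: wcefm hqg rki zaf qwsj atmvv drexs
Hunk 3: at line 1 remove [rki,zaf,qwsj] add [tpep,nsgs] -> 6 lines: wcefm hqg tpep nsgs atmvv drexs
Hunk 4: at line 1 remove [tpep,nsgs] add [mfk,hjhud] -> 6 lines: wcefm hqg mfk hjhud atmvv drexs
Hunk 5: at line 2 remove [mfk,hjhud,atmvv] add [nzjeh] -> 4 lines: wcefm hqg nzjeh drexs
Hunk 6: at line 1 remove [hqg] add [yey,yoyxn] -> 5 lines: wcefm yey yoyxn nzjeh drexs
Final line 5: drexs

Answer: drexs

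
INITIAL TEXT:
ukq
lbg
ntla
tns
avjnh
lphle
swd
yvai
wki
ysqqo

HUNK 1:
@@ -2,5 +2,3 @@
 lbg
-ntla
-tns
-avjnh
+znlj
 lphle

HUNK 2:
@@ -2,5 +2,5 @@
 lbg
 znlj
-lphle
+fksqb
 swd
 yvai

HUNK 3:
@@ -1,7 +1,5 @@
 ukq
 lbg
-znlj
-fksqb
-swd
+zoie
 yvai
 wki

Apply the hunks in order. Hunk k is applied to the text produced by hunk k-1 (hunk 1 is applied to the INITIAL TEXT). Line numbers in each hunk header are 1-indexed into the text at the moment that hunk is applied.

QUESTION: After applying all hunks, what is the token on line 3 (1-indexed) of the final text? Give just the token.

Answer: zoie

Derivation:
Hunk 1: at line 2 remove [ntla,tns,avjnh] add [znlj] -> 8 lines: ukq lbg znlj lphle swd yvai wki ysqqo
Hunk 2: at line 2 remove [lphle] add [fksqb] -> 8 lines: ukq lbg znlj fksqb swd yvai wki ysqqo
Hunk 3: at line 1 remove [znlj,fksqb,swd] add [zoie] -> 6 lines: ukq lbg zoie yvai wki ysqqo
Final line 3: zoie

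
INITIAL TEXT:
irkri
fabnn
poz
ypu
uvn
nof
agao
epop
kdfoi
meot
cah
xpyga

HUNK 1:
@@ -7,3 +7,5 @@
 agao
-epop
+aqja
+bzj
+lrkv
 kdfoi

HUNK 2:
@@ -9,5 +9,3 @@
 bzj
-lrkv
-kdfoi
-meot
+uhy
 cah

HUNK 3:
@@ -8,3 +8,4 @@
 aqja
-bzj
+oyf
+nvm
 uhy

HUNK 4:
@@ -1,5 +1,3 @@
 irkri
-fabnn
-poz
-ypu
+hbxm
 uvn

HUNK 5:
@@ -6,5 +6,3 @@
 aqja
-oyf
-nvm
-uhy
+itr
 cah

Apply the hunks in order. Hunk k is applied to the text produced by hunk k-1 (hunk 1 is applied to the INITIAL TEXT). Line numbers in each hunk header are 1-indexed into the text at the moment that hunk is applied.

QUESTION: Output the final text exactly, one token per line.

Answer: irkri
hbxm
uvn
nof
agao
aqja
itr
cah
xpyga

Derivation:
Hunk 1: at line 7 remove [epop] add [aqja,bzj,lrkv] -> 14 lines: irkri fabnn poz ypu uvn nof agao aqja bzj lrkv kdfoi meot cah xpyga
Hunk 2: at line 9 remove [lrkv,kdfoi,meot] add [uhy] -> 12 lines: irkri fabnn poz ypu uvn nof agao aqja bzj uhy cah xpyga
Hunk 3: at line 8 remove [bzj] add [oyf,nvm] -> 13 lines: irkri fabnn poz ypu uvn nof agao aqja oyf nvm uhy cah xpyga
Hunk 4: at line 1 remove [fabnn,poz,ypu] add [hbxm] -> 11 lines: irkri hbxm uvn nof agao aqja oyf nvm uhy cah xpyga
Hunk 5: at line 6 remove [oyf,nvm,uhy] add [itr] -> 9 lines: irkri hbxm uvn nof agao aqja itr cah xpyga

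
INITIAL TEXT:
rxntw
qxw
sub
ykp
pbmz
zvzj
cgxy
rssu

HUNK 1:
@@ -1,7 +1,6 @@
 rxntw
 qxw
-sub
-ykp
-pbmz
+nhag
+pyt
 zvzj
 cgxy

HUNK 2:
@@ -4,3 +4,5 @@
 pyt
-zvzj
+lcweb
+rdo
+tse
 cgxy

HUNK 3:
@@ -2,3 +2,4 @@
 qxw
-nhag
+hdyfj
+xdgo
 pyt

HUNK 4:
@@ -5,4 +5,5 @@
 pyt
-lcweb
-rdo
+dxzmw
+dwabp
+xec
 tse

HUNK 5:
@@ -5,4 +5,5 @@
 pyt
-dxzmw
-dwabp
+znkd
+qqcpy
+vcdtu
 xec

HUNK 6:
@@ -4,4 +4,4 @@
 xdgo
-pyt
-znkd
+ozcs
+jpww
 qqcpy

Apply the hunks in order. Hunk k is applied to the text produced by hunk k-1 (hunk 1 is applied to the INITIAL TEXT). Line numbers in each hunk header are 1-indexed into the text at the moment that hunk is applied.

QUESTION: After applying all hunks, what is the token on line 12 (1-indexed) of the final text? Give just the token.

Answer: rssu

Derivation:
Hunk 1: at line 1 remove [sub,ykp,pbmz] add [nhag,pyt] -> 7 lines: rxntw qxw nhag pyt zvzj cgxy rssu
Hunk 2: at line 4 remove [zvzj] add [lcweb,rdo,tse] -> 9 lines: rxntw qxw nhag pyt lcweb rdo tse cgxy rssu
Hunk 3: at line 2 remove [nhag] add [hdyfj,xdgo] -> 10 lines: rxntw qxw hdyfj xdgo pyt lcweb rdo tse cgxy rssu
Hunk 4: at line 5 remove [lcweb,rdo] add [dxzmw,dwabp,xec] -> 11 lines: rxntw qxw hdyfj xdgo pyt dxzmw dwabp xec tse cgxy rssu
Hunk 5: at line 5 remove [dxzmw,dwabp] add [znkd,qqcpy,vcdtu] -> 12 lines: rxntw qxw hdyfj xdgo pyt znkd qqcpy vcdtu xec tse cgxy rssu
Hunk 6: at line 4 remove [pyt,znkd] add [ozcs,jpww] -> 12 lines: rxntw qxw hdyfj xdgo ozcs jpww qqcpy vcdtu xec tse cgxy rssu
Final line 12: rssu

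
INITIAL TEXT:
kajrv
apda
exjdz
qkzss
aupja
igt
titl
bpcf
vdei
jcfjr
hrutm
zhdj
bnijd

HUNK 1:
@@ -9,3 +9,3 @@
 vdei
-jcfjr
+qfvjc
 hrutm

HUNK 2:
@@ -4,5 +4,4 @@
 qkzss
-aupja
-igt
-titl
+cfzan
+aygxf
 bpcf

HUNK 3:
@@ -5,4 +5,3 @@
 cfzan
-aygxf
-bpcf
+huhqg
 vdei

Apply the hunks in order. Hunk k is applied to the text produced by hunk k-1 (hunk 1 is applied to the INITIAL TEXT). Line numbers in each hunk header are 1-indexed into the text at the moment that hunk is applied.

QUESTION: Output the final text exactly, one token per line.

Hunk 1: at line 9 remove [jcfjr] add [qfvjc] -> 13 lines: kajrv apda exjdz qkzss aupja igt titl bpcf vdei qfvjc hrutm zhdj bnijd
Hunk 2: at line 4 remove [aupja,igt,titl] add [cfzan,aygxf] -> 12 lines: kajrv apda exjdz qkzss cfzan aygxf bpcf vdei qfvjc hrutm zhdj bnijd
Hunk 3: at line 5 remove [aygxf,bpcf] add [huhqg] -> 11 lines: kajrv apda exjdz qkzss cfzan huhqg vdei qfvjc hrutm zhdj bnijd

Answer: kajrv
apda
exjdz
qkzss
cfzan
huhqg
vdei
qfvjc
hrutm
zhdj
bnijd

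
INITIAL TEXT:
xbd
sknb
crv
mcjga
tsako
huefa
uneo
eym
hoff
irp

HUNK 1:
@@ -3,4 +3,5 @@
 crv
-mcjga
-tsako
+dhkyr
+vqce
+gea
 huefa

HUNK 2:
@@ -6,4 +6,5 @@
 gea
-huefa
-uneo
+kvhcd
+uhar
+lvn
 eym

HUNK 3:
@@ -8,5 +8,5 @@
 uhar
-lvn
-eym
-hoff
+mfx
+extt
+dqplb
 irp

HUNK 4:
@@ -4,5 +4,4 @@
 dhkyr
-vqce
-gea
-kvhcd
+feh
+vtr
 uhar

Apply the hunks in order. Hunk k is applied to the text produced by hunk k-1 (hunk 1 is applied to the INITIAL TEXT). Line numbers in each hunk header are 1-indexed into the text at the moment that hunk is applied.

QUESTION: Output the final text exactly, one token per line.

Hunk 1: at line 3 remove [mcjga,tsako] add [dhkyr,vqce,gea] -> 11 lines: xbd sknb crv dhkyr vqce gea huefa uneo eym hoff irp
Hunk 2: at line 6 remove [huefa,uneo] add [kvhcd,uhar,lvn] -> 12 lines: xbd sknb crv dhkyr vqce gea kvhcd uhar lvn eym hoff irp
Hunk 3: at line 8 remove [lvn,eym,hoff] add [mfx,extt,dqplb] -> 12 lines: xbd sknb crv dhkyr vqce gea kvhcd uhar mfx extt dqplb irp
Hunk 4: at line 4 remove [vqce,gea,kvhcd] add [feh,vtr] -> 11 lines: xbd sknb crv dhkyr feh vtr uhar mfx extt dqplb irp

Answer: xbd
sknb
crv
dhkyr
feh
vtr
uhar
mfx
extt
dqplb
irp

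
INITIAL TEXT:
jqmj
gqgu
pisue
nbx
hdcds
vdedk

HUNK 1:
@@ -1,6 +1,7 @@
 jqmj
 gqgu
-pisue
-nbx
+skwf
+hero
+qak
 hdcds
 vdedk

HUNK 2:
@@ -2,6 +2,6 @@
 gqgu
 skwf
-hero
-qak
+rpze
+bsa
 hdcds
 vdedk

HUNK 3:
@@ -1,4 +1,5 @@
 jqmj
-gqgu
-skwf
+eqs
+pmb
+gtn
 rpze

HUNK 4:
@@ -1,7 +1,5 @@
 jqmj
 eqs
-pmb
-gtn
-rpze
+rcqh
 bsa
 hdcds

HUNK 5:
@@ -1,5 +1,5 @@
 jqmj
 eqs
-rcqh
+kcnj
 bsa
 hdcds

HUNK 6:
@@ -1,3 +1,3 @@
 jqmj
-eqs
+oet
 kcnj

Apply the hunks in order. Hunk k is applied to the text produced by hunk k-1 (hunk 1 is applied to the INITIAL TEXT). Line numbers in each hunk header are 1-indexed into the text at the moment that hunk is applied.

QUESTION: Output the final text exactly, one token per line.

Hunk 1: at line 1 remove [pisue,nbx] add [skwf,hero,qak] -> 7 lines: jqmj gqgu skwf hero qak hdcds vdedk
Hunk 2: at line 2 remove [hero,qak] add [rpze,bsa] -> 7 lines: jqmj gqgu skwf rpze bsa hdcds vdedk
Hunk 3: at line 1 remove [gqgu,skwf] add [eqs,pmb,gtn] -> 8 lines: jqmj eqs pmb gtn rpze bsa hdcds vdedk
Hunk 4: at line 1 remove [pmb,gtn,rpze] add [rcqh] -> 6 lines: jqmj eqs rcqh bsa hdcds vdedk
Hunk 5: at line 1 remove [rcqh] add [kcnj] -> 6 lines: jqmj eqs kcnj bsa hdcds vdedk
Hunk 6: at line 1 remove [eqs] add [oet] -> 6 lines: jqmj oet kcnj bsa hdcds vdedk

Answer: jqmj
oet
kcnj
bsa
hdcds
vdedk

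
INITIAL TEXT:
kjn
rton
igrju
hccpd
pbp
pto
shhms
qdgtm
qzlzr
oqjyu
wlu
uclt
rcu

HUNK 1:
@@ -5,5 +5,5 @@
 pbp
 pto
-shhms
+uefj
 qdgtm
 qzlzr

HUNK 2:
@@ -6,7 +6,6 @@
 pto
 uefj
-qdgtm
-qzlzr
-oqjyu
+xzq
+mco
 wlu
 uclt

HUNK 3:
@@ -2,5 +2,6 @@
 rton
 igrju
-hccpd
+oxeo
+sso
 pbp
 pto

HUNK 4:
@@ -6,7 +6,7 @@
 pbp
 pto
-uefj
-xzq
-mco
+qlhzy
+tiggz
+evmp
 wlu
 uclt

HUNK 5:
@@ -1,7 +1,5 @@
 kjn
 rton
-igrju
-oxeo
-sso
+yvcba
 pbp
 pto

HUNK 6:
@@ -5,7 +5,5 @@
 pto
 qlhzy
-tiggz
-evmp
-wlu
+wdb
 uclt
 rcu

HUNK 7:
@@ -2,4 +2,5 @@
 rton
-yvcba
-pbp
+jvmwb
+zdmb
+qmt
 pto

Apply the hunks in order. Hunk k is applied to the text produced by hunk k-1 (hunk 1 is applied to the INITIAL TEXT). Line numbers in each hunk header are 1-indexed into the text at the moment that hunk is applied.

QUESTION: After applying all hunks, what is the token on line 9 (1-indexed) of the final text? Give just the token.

Answer: uclt

Derivation:
Hunk 1: at line 5 remove [shhms] add [uefj] -> 13 lines: kjn rton igrju hccpd pbp pto uefj qdgtm qzlzr oqjyu wlu uclt rcu
Hunk 2: at line 6 remove [qdgtm,qzlzr,oqjyu] add [xzq,mco] -> 12 lines: kjn rton igrju hccpd pbp pto uefj xzq mco wlu uclt rcu
Hunk 3: at line 2 remove [hccpd] add [oxeo,sso] -> 13 lines: kjn rton igrju oxeo sso pbp pto uefj xzq mco wlu uclt rcu
Hunk 4: at line 6 remove [uefj,xzq,mco] add [qlhzy,tiggz,evmp] -> 13 lines: kjn rton igrju oxeo sso pbp pto qlhzy tiggz evmp wlu uclt rcu
Hunk 5: at line 1 remove [igrju,oxeo,sso] add [yvcba] -> 11 lines: kjn rton yvcba pbp pto qlhzy tiggz evmp wlu uclt rcu
Hunk 6: at line 5 remove [tiggz,evmp,wlu] add [wdb] -> 9 lines: kjn rton yvcba pbp pto qlhzy wdb uclt rcu
Hunk 7: at line 2 remove [yvcba,pbp] add [jvmwb,zdmb,qmt] -> 10 lines: kjn rton jvmwb zdmb qmt pto qlhzy wdb uclt rcu
Final line 9: uclt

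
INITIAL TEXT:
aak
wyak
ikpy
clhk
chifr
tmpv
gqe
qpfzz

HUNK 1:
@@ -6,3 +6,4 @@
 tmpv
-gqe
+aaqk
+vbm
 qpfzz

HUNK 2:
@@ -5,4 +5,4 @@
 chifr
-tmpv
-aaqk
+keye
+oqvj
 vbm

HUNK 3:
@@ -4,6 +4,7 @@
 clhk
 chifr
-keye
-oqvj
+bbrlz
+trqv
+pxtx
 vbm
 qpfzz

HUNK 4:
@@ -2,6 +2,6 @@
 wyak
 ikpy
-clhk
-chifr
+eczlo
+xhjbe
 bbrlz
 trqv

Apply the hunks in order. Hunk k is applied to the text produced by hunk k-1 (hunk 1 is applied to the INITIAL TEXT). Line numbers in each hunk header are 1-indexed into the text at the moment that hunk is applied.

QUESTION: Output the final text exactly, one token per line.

Hunk 1: at line 6 remove [gqe] add [aaqk,vbm] -> 9 lines: aak wyak ikpy clhk chifr tmpv aaqk vbm qpfzz
Hunk 2: at line 5 remove [tmpv,aaqk] add [keye,oqvj] -> 9 lines: aak wyak ikpy clhk chifr keye oqvj vbm qpfzz
Hunk 3: at line 4 remove [keye,oqvj] add [bbrlz,trqv,pxtx] -> 10 lines: aak wyak ikpy clhk chifr bbrlz trqv pxtx vbm qpfzz
Hunk 4: at line 2 remove [clhk,chifr] add [eczlo,xhjbe] -> 10 lines: aak wyak ikpy eczlo xhjbe bbrlz trqv pxtx vbm qpfzz

Answer: aak
wyak
ikpy
eczlo
xhjbe
bbrlz
trqv
pxtx
vbm
qpfzz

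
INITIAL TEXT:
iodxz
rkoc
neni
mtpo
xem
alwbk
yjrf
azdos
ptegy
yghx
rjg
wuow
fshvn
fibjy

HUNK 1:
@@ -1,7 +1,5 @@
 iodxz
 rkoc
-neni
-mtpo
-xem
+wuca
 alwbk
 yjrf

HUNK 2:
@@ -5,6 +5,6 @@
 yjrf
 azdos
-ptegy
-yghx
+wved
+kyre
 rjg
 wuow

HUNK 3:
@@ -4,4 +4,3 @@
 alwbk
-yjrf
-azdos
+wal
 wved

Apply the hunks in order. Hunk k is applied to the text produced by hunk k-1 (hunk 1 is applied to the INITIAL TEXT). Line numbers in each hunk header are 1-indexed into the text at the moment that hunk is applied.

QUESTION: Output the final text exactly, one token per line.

Hunk 1: at line 1 remove [neni,mtpo,xem] add [wuca] -> 12 lines: iodxz rkoc wuca alwbk yjrf azdos ptegy yghx rjg wuow fshvn fibjy
Hunk 2: at line 5 remove [ptegy,yghx] add [wved,kyre] -> 12 lines: iodxz rkoc wuca alwbk yjrf azdos wved kyre rjg wuow fshvn fibjy
Hunk 3: at line 4 remove [yjrf,azdos] add [wal] -> 11 lines: iodxz rkoc wuca alwbk wal wved kyre rjg wuow fshvn fibjy

Answer: iodxz
rkoc
wuca
alwbk
wal
wved
kyre
rjg
wuow
fshvn
fibjy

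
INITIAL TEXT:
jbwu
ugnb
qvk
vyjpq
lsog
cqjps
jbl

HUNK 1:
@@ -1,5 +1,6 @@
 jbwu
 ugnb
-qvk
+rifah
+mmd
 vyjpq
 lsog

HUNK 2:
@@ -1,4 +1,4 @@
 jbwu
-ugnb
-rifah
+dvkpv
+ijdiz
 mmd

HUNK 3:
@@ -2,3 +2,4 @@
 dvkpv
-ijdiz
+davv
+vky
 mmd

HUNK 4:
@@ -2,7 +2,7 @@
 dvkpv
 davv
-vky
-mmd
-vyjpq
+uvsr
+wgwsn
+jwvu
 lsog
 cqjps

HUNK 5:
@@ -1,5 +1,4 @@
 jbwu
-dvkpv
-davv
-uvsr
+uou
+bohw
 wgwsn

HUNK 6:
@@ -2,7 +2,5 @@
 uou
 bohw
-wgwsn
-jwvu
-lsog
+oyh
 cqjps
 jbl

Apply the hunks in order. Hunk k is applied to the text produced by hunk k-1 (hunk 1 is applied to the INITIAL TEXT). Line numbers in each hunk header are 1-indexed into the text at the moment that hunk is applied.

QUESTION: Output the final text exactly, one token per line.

Hunk 1: at line 1 remove [qvk] add [rifah,mmd] -> 8 lines: jbwu ugnb rifah mmd vyjpq lsog cqjps jbl
Hunk 2: at line 1 remove [ugnb,rifah] add [dvkpv,ijdiz] -> 8 lines: jbwu dvkpv ijdiz mmd vyjpq lsog cqjps jbl
Hunk 3: at line 2 remove [ijdiz] add [davv,vky] -> 9 lines: jbwu dvkpv davv vky mmd vyjpq lsog cqjps jbl
Hunk 4: at line 2 remove [vky,mmd,vyjpq] add [uvsr,wgwsn,jwvu] -> 9 lines: jbwu dvkpv davv uvsr wgwsn jwvu lsog cqjps jbl
Hunk 5: at line 1 remove [dvkpv,davv,uvsr] add [uou,bohw] -> 8 lines: jbwu uou bohw wgwsn jwvu lsog cqjps jbl
Hunk 6: at line 2 remove [wgwsn,jwvu,lsog] add [oyh] -> 6 lines: jbwu uou bohw oyh cqjps jbl

Answer: jbwu
uou
bohw
oyh
cqjps
jbl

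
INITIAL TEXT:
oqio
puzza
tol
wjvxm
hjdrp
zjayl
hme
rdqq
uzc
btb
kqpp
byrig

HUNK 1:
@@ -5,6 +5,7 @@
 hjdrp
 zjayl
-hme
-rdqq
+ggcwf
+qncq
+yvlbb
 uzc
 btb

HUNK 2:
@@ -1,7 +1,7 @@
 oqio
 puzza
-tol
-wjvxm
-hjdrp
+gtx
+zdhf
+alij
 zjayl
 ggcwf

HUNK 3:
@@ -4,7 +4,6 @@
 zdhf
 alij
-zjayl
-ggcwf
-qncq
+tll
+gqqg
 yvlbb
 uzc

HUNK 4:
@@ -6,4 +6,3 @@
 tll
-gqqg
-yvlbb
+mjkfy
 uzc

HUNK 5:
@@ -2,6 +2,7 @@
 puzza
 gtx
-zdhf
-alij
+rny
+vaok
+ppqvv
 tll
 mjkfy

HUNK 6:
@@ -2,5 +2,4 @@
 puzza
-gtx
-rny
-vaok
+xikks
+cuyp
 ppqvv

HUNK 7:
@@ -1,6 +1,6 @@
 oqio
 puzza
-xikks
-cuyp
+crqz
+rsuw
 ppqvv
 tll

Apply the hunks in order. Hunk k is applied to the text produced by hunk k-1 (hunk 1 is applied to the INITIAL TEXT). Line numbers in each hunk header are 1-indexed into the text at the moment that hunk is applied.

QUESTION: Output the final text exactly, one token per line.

Answer: oqio
puzza
crqz
rsuw
ppqvv
tll
mjkfy
uzc
btb
kqpp
byrig

Derivation:
Hunk 1: at line 5 remove [hme,rdqq] add [ggcwf,qncq,yvlbb] -> 13 lines: oqio puzza tol wjvxm hjdrp zjayl ggcwf qncq yvlbb uzc btb kqpp byrig
Hunk 2: at line 1 remove [tol,wjvxm,hjdrp] add [gtx,zdhf,alij] -> 13 lines: oqio puzza gtx zdhf alij zjayl ggcwf qncq yvlbb uzc btb kqpp byrig
Hunk 3: at line 4 remove [zjayl,ggcwf,qncq] add [tll,gqqg] -> 12 lines: oqio puzza gtx zdhf alij tll gqqg yvlbb uzc btb kqpp byrig
Hunk 4: at line 6 remove [gqqg,yvlbb] add [mjkfy] -> 11 lines: oqio puzza gtx zdhf alij tll mjkfy uzc btb kqpp byrig
Hunk 5: at line 2 remove [zdhf,alij] add [rny,vaok,ppqvv] -> 12 lines: oqio puzza gtx rny vaok ppqvv tll mjkfy uzc btb kqpp byrig
Hunk 6: at line 2 remove [gtx,rny,vaok] add [xikks,cuyp] -> 11 lines: oqio puzza xikks cuyp ppqvv tll mjkfy uzc btb kqpp byrig
Hunk 7: at line 1 remove [xikks,cuyp] add [crqz,rsuw] -> 11 lines: oqio puzza crqz rsuw ppqvv tll mjkfy uzc btb kqpp byrig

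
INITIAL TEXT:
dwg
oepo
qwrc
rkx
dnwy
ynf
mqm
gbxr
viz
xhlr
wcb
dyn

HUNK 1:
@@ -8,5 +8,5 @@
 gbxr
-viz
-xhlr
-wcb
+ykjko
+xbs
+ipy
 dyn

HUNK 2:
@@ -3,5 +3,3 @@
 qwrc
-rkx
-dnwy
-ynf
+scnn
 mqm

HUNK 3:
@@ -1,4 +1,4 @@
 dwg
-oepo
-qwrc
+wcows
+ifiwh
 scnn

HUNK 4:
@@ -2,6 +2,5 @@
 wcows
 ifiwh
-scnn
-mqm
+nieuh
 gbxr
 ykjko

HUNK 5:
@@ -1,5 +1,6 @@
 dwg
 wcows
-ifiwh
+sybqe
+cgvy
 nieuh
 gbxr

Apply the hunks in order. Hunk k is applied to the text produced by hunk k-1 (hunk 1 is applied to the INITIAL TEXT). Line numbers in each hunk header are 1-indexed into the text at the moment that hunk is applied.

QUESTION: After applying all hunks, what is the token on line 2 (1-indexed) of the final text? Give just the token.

Hunk 1: at line 8 remove [viz,xhlr,wcb] add [ykjko,xbs,ipy] -> 12 lines: dwg oepo qwrc rkx dnwy ynf mqm gbxr ykjko xbs ipy dyn
Hunk 2: at line 3 remove [rkx,dnwy,ynf] add [scnn] -> 10 lines: dwg oepo qwrc scnn mqm gbxr ykjko xbs ipy dyn
Hunk 3: at line 1 remove [oepo,qwrc] add [wcows,ifiwh] -> 10 lines: dwg wcows ifiwh scnn mqm gbxr ykjko xbs ipy dyn
Hunk 4: at line 2 remove [scnn,mqm] add [nieuh] -> 9 lines: dwg wcows ifiwh nieuh gbxr ykjko xbs ipy dyn
Hunk 5: at line 1 remove [ifiwh] add [sybqe,cgvy] -> 10 lines: dwg wcows sybqe cgvy nieuh gbxr ykjko xbs ipy dyn
Final line 2: wcows

Answer: wcows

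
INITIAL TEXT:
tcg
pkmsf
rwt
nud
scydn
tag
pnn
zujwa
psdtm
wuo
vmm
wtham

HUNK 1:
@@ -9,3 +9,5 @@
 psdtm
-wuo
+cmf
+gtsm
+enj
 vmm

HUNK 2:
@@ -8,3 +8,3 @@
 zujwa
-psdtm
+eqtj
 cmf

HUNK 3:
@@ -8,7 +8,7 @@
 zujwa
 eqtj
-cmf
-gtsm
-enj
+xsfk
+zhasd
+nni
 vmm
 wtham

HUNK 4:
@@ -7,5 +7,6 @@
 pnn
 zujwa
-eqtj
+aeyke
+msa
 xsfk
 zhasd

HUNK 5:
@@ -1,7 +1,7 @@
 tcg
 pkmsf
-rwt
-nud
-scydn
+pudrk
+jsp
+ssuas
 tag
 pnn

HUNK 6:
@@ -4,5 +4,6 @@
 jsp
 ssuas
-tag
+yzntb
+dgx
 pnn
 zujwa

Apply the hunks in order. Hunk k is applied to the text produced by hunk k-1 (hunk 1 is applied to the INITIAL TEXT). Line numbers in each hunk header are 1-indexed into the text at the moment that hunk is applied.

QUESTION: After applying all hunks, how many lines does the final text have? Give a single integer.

Answer: 16

Derivation:
Hunk 1: at line 9 remove [wuo] add [cmf,gtsm,enj] -> 14 lines: tcg pkmsf rwt nud scydn tag pnn zujwa psdtm cmf gtsm enj vmm wtham
Hunk 2: at line 8 remove [psdtm] add [eqtj] -> 14 lines: tcg pkmsf rwt nud scydn tag pnn zujwa eqtj cmf gtsm enj vmm wtham
Hunk 3: at line 8 remove [cmf,gtsm,enj] add [xsfk,zhasd,nni] -> 14 lines: tcg pkmsf rwt nud scydn tag pnn zujwa eqtj xsfk zhasd nni vmm wtham
Hunk 4: at line 7 remove [eqtj] add [aeyke,msa] -> 15 lines: tcg pkmsf rwt nud scydn tag pnn zujwa aeyke msa xsfk zhasd nni vmm wtham
Hunk 5: at line 1 remove [rwt,nud,scydn] add [pudrk,jsp,ssuas] -> 15 lines: tcg pkmsf pudrk jsp ssuas tag pnn zujwa aeyke msa xsfk zhasd nni vmm wtham
Hunk 6: at line 4 remove [tag] add [yzntb,dgx] -> 16 lines: tcg pkmsf pudrk jsp ssuas yzntb dgx pnn zujwa aeyke msa xsfk zhasd nni vmm wtham
Final line count: 16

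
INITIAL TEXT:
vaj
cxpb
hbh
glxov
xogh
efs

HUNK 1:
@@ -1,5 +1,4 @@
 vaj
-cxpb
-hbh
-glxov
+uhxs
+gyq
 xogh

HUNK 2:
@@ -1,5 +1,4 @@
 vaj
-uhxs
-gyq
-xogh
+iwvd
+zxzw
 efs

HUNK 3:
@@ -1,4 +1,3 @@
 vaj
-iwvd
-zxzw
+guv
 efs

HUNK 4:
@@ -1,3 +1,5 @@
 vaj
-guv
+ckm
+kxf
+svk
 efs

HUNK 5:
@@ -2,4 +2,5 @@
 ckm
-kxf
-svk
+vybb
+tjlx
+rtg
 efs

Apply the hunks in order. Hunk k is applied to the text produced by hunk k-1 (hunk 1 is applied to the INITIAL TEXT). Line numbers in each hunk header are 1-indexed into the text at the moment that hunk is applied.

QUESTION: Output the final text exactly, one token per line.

Answer: vaj
ckm
vybb
tjlx
rtg
efs

Derivation:
Hunk 1: at line 1 remove [cxpb,hbh,glxov] add [uhxs,gyq] -> 5 lines: vaj uhxs gyq xogh efs
Hunk 2: at line 1 remove [uhxs,gyq,xogh] add [iwvd,zxzw] -> 4 lines: vaj iwvd zxzw efs
Hunk 3: at line 1 remove [iwvd,zxzw] add [guv] -> 3 lines: vaj guv efs
Hunk 4: at line 1 remove [guv] add [ckm,kxf,svk] -> 5 lines: vaj ckm kxf svk efs
Hunk 5: at line 2 remove [kxf,svk] add [vybb,tjlx,rtg] -> 6 lines: vaj ckm vybb tjlx rtg efs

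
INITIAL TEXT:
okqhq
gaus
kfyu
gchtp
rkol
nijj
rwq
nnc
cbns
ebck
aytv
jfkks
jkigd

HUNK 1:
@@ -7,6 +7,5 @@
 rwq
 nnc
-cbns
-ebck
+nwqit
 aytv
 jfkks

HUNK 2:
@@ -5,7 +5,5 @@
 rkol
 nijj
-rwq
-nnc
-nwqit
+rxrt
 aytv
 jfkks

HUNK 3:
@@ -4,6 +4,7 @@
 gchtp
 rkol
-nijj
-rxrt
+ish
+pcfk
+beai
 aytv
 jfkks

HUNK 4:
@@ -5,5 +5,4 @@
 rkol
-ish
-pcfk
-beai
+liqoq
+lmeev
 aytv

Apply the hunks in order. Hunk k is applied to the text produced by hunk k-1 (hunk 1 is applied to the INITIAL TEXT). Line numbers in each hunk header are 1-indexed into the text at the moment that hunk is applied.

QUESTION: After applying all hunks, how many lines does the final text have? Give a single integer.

Answer: 10

Derivation:
Hunk 1: at line 7 remove [cbns,ebck] add [nwqit] -> 12 lines: okqhq gaus kfyu gchtp rkol nijj rwq nnc nwqit aytv jfkks jkigd
Hunk 2: at line 5 remove [rwq,nnc,nwqit] add [rxrt] -> 10 lines: okqhq gaus kfyu gchtp rkol nijj rxrt aytv jfkks jkigd
Hunk 3: at line 4 remove [nijj,rxrt] add [ish,pcfk,beai] -> 11 lines: okqhq gaus kfyu gchtp rkol ish pcfk beai aytv jfkks jkigd
Hunk 4: at line 5 remove [ish,pcfk,beai] add [liqoq,lmeev] -> 10 lines: okqhq gaus kfyu gchtp rkol liqoq lmeev aytv jfkks jkigd
Final line count: 10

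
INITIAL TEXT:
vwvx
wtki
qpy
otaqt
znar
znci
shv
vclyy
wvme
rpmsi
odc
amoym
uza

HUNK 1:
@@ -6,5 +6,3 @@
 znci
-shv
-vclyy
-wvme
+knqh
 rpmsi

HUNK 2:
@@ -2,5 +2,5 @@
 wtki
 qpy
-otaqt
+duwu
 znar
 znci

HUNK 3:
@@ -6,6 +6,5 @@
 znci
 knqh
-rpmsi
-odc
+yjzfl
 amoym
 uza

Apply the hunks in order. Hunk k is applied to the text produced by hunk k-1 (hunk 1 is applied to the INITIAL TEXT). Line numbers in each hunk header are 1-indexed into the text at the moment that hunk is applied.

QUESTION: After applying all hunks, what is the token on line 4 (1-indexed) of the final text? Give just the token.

Answer: duwu

Derivation:
Hunk 1: at line 6 remove [shv,vclyy,wvme] add [knqh] -> 11 lines: vwvx wtki qpy otaqt znar znci knqh rpmsi odc amoym uza
Hunk 2: at line 2 remove [otaqt] add [duwu] -> 11 lines: vwvx wtki qpy duwu znar znci knqh rpmsi odc amoym uza
Hunk 3: at line 6 remove [rpmsi,odc] add [yjzfl] -> 10 lines: vwvx wtki qpy duwu znar znci knqh yjzfl amoym uza
Final line 4: duwu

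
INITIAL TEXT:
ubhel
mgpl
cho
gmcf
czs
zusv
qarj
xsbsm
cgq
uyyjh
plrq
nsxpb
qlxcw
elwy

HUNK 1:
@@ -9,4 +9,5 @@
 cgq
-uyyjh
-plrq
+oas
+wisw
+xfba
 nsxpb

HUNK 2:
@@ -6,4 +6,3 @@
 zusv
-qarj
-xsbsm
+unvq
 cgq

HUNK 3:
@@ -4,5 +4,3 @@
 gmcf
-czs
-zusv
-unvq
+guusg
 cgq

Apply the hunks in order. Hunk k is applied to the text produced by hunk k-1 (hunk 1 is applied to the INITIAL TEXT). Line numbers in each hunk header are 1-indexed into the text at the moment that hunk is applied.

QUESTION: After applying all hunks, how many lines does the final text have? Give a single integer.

Hunk 1: at line 9 remove [uyyjh,plrq] add [oas,wisw,xfba] -> 15 lines: ubhel mgpl cho gmcf czs zusv qarj xsbsm cgq oas wisw xfba nsxpb qlxcw elwy
Hunk 2: at line 6 remove [qarj,xsbsm] add [unvq] -> 14 lines: ubhel mgpl cho gmcf czs zusv unvq cgq oas wisw xfba nsxpb qlxcw elwy
Hunk 3: at line 4 remove [czs,zusv,unvq] add [guusg] -> 12 lines: ubhel mgpl cho gmcf guusg cgq oas wisw xfba nsxpb qlxcw elwy
Final line count: 12

Answer: 12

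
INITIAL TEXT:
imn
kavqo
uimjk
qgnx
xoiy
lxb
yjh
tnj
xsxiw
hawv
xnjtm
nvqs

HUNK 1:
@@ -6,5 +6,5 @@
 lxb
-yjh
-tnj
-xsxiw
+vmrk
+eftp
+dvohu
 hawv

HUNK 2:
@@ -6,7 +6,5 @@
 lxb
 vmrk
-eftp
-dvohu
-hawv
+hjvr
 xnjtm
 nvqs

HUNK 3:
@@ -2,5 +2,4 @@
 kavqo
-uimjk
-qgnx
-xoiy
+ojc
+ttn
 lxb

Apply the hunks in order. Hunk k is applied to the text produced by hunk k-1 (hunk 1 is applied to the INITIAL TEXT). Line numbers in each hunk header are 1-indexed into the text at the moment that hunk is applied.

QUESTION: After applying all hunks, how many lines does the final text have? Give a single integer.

Answer: 9

Derivation:
Hunk 1: at line 6 remove [yjh,tnj,xsxiw] add [vmrk,eftp,dvohu] -> 12 lines: imn kavqo uimjk qgnx xoiy lxb vmrk eftp dvohu hawv xnjtm nvqs
Hunk 2: at line 6 remove [eftp,dvohu,hawv] add [hjvr] -> 10 lines: imn kavqo uimjk qgnx xoiy lxb vmrk hjvr xnjtm nvqs
Hunk 3: at line 2 remove [uimjk,qgnx,xoiy] add [ojc,ttn] -> 9 lines: imn kavqo ojc ttn lxb vmrk hjvr xnjtm nvqs
Final line count: 9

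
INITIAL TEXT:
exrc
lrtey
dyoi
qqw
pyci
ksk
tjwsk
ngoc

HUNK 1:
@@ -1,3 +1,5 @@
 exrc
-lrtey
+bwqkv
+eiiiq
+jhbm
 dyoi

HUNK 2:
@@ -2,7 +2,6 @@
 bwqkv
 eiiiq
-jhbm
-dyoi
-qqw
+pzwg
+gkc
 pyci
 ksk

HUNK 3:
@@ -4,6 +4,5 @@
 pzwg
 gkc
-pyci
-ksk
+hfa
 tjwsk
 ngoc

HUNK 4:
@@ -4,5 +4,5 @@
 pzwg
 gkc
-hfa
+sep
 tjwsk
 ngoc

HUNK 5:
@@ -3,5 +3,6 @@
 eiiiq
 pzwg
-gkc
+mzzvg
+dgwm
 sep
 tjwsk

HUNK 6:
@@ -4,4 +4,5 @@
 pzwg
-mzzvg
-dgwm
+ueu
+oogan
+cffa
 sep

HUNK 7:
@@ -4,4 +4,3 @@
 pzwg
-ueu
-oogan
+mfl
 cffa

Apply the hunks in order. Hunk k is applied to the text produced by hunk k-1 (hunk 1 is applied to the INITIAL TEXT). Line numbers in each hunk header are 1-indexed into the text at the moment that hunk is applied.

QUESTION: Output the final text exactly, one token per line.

Answer: exrc
bwqkv
eiiiq
pzwg
mfl
cffa
sep
tjwsk
ngoc

Derivation:
Hunk 1: at line 1 remove [lrtey] add [bwqkv,eiiiq,jhbm] -> 10 lines: exrc bwqkv eiiiq jhbm dyoi qqw pyci ksk tjwsk ngoc
Hunk 2: at line 2 remove [jhbm,dyoi,qqw] add [pzwg,gkc] -> 9 lines: exrc bwqkv eiiiq pzwg gkc pyci ksk tjwsk ngoc
Hunk 3: at line 4 remove [pyci,ksk] add [hfa] -> 8 lines: exrc bwqkv eiiiq pzwg gkc hfa tjwsk ngoc
Hunk 4: at line 4 remove [hfa] add [sep] -> 8 lines: exrc bwqkv eiiiq pzwg gkc sep tjwsk ngoc
Hunk 5: at line 3 remove [gkc] add [mzzvg,dgwm] -> 9 lines: exrc bwqkv eiiiq pzwg mzzvg dgwm sep tjwsk ngoc
Hunk 6: at line 4 remove [mzzvg,dgwm] add [ueu,oogan,cffa] -> 10 lines: exrc bwqkv eiiiq pzwg ueu oogan cffa sep tjwsk ngoc
Hunk 7: at line 4 remove [ueu,oogan] add [mfl] -> 9 lines: exrc bwqkv eiiiq pzwg mfl cffa sep tjwsk ngoc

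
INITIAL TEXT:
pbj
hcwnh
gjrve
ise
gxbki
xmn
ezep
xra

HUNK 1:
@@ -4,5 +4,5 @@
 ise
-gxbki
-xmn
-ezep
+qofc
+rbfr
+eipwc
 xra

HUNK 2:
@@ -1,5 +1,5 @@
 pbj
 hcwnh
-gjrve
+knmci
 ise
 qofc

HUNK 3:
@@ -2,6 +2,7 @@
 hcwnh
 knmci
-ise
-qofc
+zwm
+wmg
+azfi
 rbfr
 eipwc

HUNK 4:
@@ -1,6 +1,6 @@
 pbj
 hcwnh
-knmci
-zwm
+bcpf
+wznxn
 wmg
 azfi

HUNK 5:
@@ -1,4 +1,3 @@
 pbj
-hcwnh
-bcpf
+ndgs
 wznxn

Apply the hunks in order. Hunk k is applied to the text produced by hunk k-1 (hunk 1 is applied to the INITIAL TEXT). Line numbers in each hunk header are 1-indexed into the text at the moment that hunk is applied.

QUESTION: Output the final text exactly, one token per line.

Hunk 1: at line 4 remove [gxbki,xmn,ezep] add [qofc,rbfr,eipwc] -> 8 lines: pbj hcwnh gjrve ise qofc rbfr eipwc xra
Hunk 2: at line 1 remove [gjrve] add [knmci] -> 8 lines: pbj hcwnh knmci ise qofc rbfr eipwc xra
Hunk 3: at line 2 remove [ise,qofc] add [zwm,wmg,azfi] -> 9 lines: pbj hcwnh knmci zwm wmg azfi rbfr eipwc xra
Hunk 4: at line 1 remove [knmci,zwm] add [bcpf,wznxn] -> 9 lines: pbj hcwnh bcpf wznxn wmg azfi rbfr eipwc xra
Hunk 5: at line 1 remove [hcwnh,bcpf] add [ndgs] -> 8 lines: pbj ndgs wznxn wmg azfi rbfr eipwc xra

Answer: pbj
ndgs
wznxn
wmg
azfi
rbfr
eipwc
xra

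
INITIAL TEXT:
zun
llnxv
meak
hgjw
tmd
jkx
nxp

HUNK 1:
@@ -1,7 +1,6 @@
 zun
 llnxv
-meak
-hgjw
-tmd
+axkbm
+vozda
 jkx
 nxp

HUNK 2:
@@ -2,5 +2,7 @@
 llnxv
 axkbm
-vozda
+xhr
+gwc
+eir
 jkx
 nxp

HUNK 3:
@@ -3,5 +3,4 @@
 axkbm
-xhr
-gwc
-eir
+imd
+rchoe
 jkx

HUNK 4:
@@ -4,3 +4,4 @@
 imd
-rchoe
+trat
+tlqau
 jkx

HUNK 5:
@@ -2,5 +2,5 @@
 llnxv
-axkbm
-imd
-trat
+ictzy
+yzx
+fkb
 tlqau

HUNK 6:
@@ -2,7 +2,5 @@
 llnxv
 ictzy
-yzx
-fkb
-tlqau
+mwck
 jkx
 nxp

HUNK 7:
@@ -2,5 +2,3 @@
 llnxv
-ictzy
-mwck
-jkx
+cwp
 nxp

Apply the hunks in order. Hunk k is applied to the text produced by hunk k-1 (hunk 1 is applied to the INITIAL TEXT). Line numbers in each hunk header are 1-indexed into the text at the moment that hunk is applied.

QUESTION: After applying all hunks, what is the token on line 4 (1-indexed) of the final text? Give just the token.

Answer: nxp

Derivation:
Hunk 1: at line 1 remove [meak,hgjw,tmd] add [axkbm,vozda] -> 6 lines: zun llnxv axkbm vozda jkx nxp
Hunk 2: at line 2 remove [vozda] add [xhr,gwc,eir] -> 8 lines: zun llnxv axkbm xhr gwc eir jkx nxp
Hunk 3: at line 3 remove [xhr,gwc,eir] add [imd,rchoe] -> 7 lines: zun llnxv axkbm imd rchoe jkx nxp
Hunk 4: at line 4 remove [rchoe] add [trat,tlqau] -> 8 lines: zun llnxv axkbm imd trat tlqau jkx nxp
Hunk 5: at line 2 remove [axkbm,imd,trat] add [ictzy,yzx,fkb] -> 8 lines: zun llnxv ictzy yzx fkb tlqau jkx nxp
Hunk 6: at line 2 remove [yzx,fkb,tlqau] add [mwck] -> 6 lines: zun llnxv ictzy mwck jkx nxp
Hunk 7: at line 2 remove [ictzy,mwck,jkx] add [cwp] -> 4 lines: zun llnxv cwp nxp
Final line 4: nxp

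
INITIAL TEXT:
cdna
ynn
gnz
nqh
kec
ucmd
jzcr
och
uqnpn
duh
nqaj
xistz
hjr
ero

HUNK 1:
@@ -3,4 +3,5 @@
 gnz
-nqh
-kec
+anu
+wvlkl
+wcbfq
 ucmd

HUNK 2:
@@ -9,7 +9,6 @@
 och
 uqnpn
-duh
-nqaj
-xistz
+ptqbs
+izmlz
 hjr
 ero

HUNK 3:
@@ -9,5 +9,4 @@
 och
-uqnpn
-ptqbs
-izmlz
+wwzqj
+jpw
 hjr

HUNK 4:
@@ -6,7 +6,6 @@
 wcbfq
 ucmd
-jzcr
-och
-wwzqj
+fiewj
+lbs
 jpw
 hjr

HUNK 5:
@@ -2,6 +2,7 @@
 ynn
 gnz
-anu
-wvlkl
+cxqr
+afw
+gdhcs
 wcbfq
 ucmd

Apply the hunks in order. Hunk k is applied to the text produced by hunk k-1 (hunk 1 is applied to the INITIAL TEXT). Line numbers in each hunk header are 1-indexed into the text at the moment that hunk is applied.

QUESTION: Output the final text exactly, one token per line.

Answer: cdna
ynn
gnz
cxqr
afw
gdhcs
wcbfq
ucmd
fiewj
lbs
jpw
hjr
ero

Derivation:
Hunk 1: at line 3 remove [nqh,kec] add [anu,wvlkl,wcbfq] -> 15 lines: cdna ynn gnz anu wvlkl wcbfq ucmd jzcr och uqnpn duh nqaj xistz hjr ero
Hunk 2: at line 9 remove [duh,nqaj,xistz] add [ptqbs,izmlz] -> 14 lines: cdna ynn gnz anu wvlkl wcbfq ucmd jzcr och uqnpn ptqbs izmlz hjr ero
Hunk 3: at line 9 remove [uqnpn,ptqbs,izmlz] add [wwzqj,jpw] -> 13 lines: cdna ynn gnz anu wvlkl wcbfq ucmd jzcr och wwzqj jpw hjr ero
Hunk 4: at line 6 remove [jzcr,och,wwzqj] add [fiewj,lbs] -> 12 lines: cdna ynn gnz anu wvlkl wcbfq ucmd fiewj lbs jpw hjr ero
Hunk 5: at line 2 remove [anu,wvlkl] add [cxqr,afw,gdhcs] -> 13 lines: cdna ynn gnz cxqr afw gdhcs wcbfq ucmd fiewj lbs jpw hjr ero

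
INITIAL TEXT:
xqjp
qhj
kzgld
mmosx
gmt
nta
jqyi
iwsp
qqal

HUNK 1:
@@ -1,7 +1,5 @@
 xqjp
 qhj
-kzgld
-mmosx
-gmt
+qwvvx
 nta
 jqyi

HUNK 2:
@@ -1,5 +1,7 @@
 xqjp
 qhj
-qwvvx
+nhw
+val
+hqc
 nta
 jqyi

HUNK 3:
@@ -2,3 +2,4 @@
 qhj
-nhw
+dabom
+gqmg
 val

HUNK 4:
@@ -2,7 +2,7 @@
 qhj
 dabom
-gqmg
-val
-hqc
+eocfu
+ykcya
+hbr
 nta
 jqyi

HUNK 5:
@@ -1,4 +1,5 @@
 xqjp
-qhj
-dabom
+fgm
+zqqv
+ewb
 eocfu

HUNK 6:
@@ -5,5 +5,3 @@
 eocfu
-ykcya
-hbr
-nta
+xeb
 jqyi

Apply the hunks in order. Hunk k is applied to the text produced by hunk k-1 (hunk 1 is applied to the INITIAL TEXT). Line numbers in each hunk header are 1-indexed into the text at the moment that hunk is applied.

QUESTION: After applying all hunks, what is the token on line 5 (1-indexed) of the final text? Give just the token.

Answer: eocfu

Derivation:
Hunk 1: at line 1 remove [kzgld,mmosx,gmt] add [qwvvx] -> 7 lines: xqjp qhj qwvvx nta jqyi iwsp qqal
Hunk 2: at line 1 remove [qwvvx] add [nhw,val,hqc] -> 9 lines: xqjp qhj nhw val hqc nta jqyi iwsp qqal
Hunk 3: at line 2 remove [nhw] add [dabom,gqmg] -> 10 lines: xqjp qhj dabom gqmg val hqc nta jqyi iwsp qqal
Hunk 4: at line 2 remove [gqmg,val,hqc] add [eocfu,ykcya,hbr] -> 10 lines: xqjp qhj dabom eocfu ykcya hbr nta jqyi iwsp qqal
Hunk 5: at line 1 remove [qhj,dabom] add [fgm,zqqv,ewb] -> 11 lines: xqjp fgm zqqv ewb eocfu ykcya hbr nta jqyi iwsp qqal
Hunk 6: at line 5 remove [ykcya,hbr,nta] add [xeb] -> 9 lines: xqjp fgm zqqv ewb eocfu xeb jqyi iwsp qqal
Final line 5: eocfu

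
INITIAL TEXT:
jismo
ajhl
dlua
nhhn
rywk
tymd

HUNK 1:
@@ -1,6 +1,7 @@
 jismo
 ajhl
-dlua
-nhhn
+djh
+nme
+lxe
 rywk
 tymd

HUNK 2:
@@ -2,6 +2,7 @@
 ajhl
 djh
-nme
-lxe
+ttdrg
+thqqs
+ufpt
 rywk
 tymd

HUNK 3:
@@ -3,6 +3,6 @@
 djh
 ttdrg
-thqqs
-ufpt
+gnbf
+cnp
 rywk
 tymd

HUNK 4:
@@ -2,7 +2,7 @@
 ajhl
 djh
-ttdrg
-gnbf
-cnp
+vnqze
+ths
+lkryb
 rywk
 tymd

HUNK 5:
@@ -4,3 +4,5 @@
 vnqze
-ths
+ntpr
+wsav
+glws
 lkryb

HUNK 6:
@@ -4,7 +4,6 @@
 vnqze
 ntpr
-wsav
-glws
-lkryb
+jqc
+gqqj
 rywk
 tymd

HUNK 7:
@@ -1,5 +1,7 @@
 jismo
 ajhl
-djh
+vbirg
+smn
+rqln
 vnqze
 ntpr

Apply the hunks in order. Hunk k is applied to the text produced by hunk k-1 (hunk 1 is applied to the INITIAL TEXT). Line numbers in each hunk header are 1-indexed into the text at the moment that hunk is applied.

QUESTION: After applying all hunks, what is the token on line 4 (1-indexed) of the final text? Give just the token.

Answer: smn

Derivation:
Hunk 1: at line 1 remove [dlua,nhhn] add [djh,nme,lxe] -> 7 lines: jismo ajhl djh nme lxe rywk tymd
Hunk 2: at line 2 remove [nme,lxe] add [ttdrg,thqqs,ufpt] -> 8 lines: jismo ajhl djh ttdrg thqqs ufpt rywk tymd
Hunk 3: at line 3 remove [thqqs,ufpt] add [gnbf,cnp] -> 8 lines: jismo ajhl djh ttdrg gnbf cnp rywk tymd
Hunk 4: at line 2 remove [ttdrg,gnbf,cnp] add [vnqze,ths,lkryb] -> 8 lines: jismo ajhl djh vnqze ths lkryb rywk tymd
Hunk 5: at line 4 remove [ths] add [ntpr,wsav,glws] -> 10 lines: jismo ajhl djh vnqze ntpr wsav glws lkryb rywk tymd
Hunk 6: at line 4 remove [wsav,glws,lkryb] add [jqc,gqqj] -> 9 lines: jismo ajhl djh vnqze ntpr jqc gqqj rywk tymd
Hunk 7: at line 1 remove [djh] add [vbirg,smn,rqln] -> 11 lines: jismo ajhl vbirg smn rqln vnqze ntpr jqc gqqj rywk tymd
Final line 4: smn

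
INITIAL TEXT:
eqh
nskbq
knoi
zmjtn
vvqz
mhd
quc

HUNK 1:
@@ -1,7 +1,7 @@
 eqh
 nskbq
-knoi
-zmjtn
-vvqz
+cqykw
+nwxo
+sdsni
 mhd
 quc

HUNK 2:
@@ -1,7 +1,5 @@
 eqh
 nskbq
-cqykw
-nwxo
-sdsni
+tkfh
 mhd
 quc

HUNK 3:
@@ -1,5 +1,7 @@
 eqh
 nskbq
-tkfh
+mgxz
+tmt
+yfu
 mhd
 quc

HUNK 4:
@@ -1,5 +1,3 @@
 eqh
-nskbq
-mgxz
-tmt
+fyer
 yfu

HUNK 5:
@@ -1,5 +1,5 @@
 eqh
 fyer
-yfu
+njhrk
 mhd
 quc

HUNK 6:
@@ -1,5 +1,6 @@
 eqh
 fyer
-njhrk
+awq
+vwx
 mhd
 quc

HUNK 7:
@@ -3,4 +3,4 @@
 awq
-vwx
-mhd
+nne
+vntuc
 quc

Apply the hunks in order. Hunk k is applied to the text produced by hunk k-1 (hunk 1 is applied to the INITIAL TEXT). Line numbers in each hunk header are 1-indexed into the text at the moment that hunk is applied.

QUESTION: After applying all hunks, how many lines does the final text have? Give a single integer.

Answer: 6

Derivation:
Hunk 1: at line 1 remove [knoi,zmjtn,vvqz] add [cqykw,nwxo,sdsni] -> 7 lines: eqh nskbq cqykw nwxo sdsni mhd quc
Hunk 2: at line 1 remove [cqykw,nwxo,sdsni] add [tkfh] -> 5 lines: eqh nskbq tkfh mhd quc
Hunk 3: at line 1 remove [tkfh] add [mgxz,tmt,yfu] -> 7 lines: eqh nskbq mgxz tmt yfu mhd quc
Hunk 4: at line 1 remove [nskbq,mgxz,tmt] add [fyer] -> 5 lines: eqh fyer yfu mhd quc
Hunk 5: at line 1 remove [yfu] add [njhrk] -> 5 lines: eqh fyer njhrk mhd quc
Hunk 6: at line 1 remove [njhrk] add [awq,vwx] -> 6 lines: eqh fyer awq vwx mhd quc
Hunk 7: at line 3 remove [vwx,mhd] add [nne,vntuc] -> 6 lines: eqh fyer awq nne vntuc quc
Final line count: 6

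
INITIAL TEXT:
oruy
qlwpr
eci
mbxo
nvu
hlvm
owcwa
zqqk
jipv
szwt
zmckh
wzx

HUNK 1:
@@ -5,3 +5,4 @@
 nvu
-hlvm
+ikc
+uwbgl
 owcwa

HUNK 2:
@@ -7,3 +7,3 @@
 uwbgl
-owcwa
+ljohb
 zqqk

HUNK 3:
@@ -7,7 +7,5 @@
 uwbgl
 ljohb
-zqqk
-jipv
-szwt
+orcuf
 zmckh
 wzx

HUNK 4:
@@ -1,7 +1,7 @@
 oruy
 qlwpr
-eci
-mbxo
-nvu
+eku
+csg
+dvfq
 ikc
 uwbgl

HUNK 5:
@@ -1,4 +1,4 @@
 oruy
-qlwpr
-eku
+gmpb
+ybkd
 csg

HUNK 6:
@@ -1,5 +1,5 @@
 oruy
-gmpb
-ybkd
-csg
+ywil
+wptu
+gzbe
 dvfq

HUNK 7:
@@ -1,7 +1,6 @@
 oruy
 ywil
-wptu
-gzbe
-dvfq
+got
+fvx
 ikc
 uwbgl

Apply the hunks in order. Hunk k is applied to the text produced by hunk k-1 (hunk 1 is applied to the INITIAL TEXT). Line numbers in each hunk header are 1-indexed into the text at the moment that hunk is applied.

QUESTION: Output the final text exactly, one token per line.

Answer: oruy
ywil
got
fvx
ikc
uwbgl
ljohb
orcuf
zmckh
wzx

Derivation:
Hunk 1: at line 5 remove [hlvm] add [ikc,uwbgl] -> 13 lines: oruy qlwpr eci mbxo nvu ikc uwbgl owcwa zqqk jipv szwt zmckh wzx
Hunk 2: at line 7 remove [owcwa] add [ljohb] -> 13 lines: oruy qlwpr eci mbxo nvu ikc uwbgl ljohb zqqk jipv szwt zmckh wzx
Hunk 3: at line 7 remove [zqqk,jipv,szwt] add [orcuf] -> 11 lines: oruy qlwpr eci mbxo nvu ikc uwbgl ljohb orcuf zmckh wzx
Hunk 4: at line 1 remove [eci,mbxo,nvu] add [eku,csg,dvfq] -> 11 lines: oruy qlwpr eku csg dvfq ikc uwbgl ljohb orcuf zmckh wzx
Hunk 5: at line 1 remove [qlwpr,eku] add [gmpb,ybkd] -> 11 lines: oruy gmpb ybkd csg dvfq ikc uwbgl ljohb orcuf zmckh wzx
Hunk 6: at line 1 remove [gmpb,ybkd,csg] add [ywil,wptu,gzbe] -> 11 lines: oruy ywil wptu gzbe dvfq ikc uwbgl ljohb orcuf zmckh wzx
Hunk 7: at line 1 remove [wptu,gzbe,dvfq] add [got,fvx] -> 10 lines: oruy ywil got fvx ikc uwbgl ljohb orcuf zmckh wzx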